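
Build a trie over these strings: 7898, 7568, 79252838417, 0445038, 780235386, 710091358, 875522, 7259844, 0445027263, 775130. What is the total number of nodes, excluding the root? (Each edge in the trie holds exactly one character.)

For each word, the new-node count is its length minus the longest prefix already in the trie:
  "7898" → 4 new (7, 8, 9, 8)
  "7568" → prefix "7" already present; 3 new (5, 6, 8)
  "79252838417" → prefix "7" already present; 10 new (9, 2, 5, 2, 8, 3, 8, 4, 1, 7)
  "0445038" → 7 new (0, 4, 4, 5, 0, 3, 8)
  "780235386" → prefix "78" already present; 7 new (0, 2, 3, 5, 3, 8, 6)
  "710091358" → prefix "7" already present; 8 new (1, 0, 0, 9, 1, 3, 5, 8)
  "875522" → 6 new (8, 7, 5, 5, 2, 2)
  "7259844" → prefix "7" already present; 6 new (2, 5, 9, 8, 4, 4)
  "0445027263" → prefix "04450" already present; 5 new (2, 7, 2, 6, 3)
  "775130" → prefix "7" already present; 5 new (7, 5, 1, 3, 0)
Total nodes = 4 + 3 + 10 + 7 + 7 + 8 + 6 + 6 + 5 + 5 = 61

61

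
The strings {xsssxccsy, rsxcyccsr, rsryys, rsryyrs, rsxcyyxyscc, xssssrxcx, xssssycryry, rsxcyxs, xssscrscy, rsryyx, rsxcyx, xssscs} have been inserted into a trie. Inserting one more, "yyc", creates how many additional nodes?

No existing word starts with "y", so every character of "yyc" needs a new node.
3 − 0 = 3 new nodes.

3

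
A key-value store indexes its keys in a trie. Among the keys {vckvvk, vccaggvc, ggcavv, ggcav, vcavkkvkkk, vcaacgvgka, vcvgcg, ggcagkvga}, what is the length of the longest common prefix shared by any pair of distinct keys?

5

The deepest shared node is where two words last agree before diverging.
"ggcav" and "ggcavv" agree on "ggcav" (5 characters) before diverging; nothing deeper is shared.
Longest shared-prefix length: 5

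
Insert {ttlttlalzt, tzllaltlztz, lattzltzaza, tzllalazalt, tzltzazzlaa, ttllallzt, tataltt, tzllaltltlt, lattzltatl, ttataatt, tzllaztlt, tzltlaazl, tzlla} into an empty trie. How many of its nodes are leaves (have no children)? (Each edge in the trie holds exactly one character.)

12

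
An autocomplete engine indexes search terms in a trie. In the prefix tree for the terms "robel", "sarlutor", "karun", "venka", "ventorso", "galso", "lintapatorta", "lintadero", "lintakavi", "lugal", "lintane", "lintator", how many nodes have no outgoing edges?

A leaf is a node with no children — equivalently, the end of a word that is not a proper prefix of any other stored word.
Those words: "galso", "karun", "lintadero", "lintakavi", "lintane", "lintapatorta", "lintator", "lugal", "robel", "sarlutor", "venka", "ventorso"
Leaf count: 12

12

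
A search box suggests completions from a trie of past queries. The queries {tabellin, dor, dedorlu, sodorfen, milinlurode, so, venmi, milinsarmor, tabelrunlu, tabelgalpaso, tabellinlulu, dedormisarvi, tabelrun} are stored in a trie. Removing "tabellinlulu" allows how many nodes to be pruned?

A node on "tabellinlulu"'s path can go only if nothing else ends at it or branches off below it.
The suffix "lulu" (4 nodes) is used only by "tabellinlulu"; "tabellin" is itself a stored word, so pruning stops there.
Nodes removed: 4

4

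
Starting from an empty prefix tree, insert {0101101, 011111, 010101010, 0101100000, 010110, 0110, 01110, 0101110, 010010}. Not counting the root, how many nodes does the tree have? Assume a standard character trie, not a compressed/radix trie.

Insert word by word; a character creates a node only if that edge doesn't already exist:
  "0101101" → 7 new (0, 1, 0, 1, 1, 0, 1)
  "011111" → prefix "01" already present; 4 new (1, 1, 1, 1)
  "010101010" → prefix "0101" already present; 5 new (0, 1, 0, 1, 0)
  "0101100000" → prefix "010110" already present; 4 new (0, 0, 0, 0)
  "010110" → prefix "010110" already present; 0 new (none)
  "0110" → prefix "011" already present; 1 new (0)
  "01110" → prefix "0111" already present; 1 new (0)
  "0101110" → prefix "01011" already present; 2 new (1, 0)
  "010010" → prefix "010" already present; 3 new (0, 1, 0)
Total nodes = 7 + 4 + 5 + 4 + 0 + 1 + 1 + 2 + 3 = 27

27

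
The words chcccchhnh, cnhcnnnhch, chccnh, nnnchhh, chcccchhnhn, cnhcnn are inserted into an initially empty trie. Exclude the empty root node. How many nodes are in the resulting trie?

Count nodes per top-level branch (shared prefixes stored once):
  'c'-branch (chcccchhnh, chcccchhnhn, chccnh, cnhcnn, cnhcnnnhch): 22 nodes
  'n'-branch (nnnchhh): 7 nodes
Sum: 29

29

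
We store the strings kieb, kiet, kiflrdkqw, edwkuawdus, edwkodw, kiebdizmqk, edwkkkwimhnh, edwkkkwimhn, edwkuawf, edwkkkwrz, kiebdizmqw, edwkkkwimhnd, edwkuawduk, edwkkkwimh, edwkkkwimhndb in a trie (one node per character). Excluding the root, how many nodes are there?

46

Count nodes per top-level branch (shared prefixes stored once):
  'e'-branch (edwkkkwimh, edwkkkwimhn, edwkkkwimhnd, edwkkkwimhndb, edwkkkwimhnh, edwkkkwrz, edwkodw, edwkuawduk, edwkuawdus, edwkuawf): 27 nodes
  'k'-branch (kieb, kiebdizmqk, kiebdizmqw, kiet, kiflrdkqw): 19 nodes
Sum: 46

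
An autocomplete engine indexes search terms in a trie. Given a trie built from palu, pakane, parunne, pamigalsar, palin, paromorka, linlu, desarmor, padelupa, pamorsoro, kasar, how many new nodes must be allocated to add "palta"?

2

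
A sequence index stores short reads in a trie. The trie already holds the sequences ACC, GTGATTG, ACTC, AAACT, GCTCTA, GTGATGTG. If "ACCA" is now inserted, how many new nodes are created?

1

Walking "ACCA" from the root, the first 3 characters ("ACC") follow existing edges; "A" is the first miss.
Each of the 1 remaining characters creates one node.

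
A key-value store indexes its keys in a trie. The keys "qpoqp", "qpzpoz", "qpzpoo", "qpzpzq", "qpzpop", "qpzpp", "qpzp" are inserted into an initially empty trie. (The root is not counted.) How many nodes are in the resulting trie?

14

Count nodes per top-level branch (shared prefixes stored once):
  'q'-branch (qpoqp, qpzp, qpzpoo, qpzpop, qpzpoz, qpzpp, qpzpzq): 14 nodes
Sum: 14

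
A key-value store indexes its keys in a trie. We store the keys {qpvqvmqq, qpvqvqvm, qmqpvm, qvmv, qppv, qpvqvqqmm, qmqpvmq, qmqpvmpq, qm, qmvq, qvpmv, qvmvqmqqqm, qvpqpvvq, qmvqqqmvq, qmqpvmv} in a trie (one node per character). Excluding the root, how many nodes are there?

49

Trace insertions, counting only characters that open a new branch:
  "qpvqvmqq" → 8 new (q, p, v, q, v, m, q, q)
  "qpvqvqvm" → prefix "qpvqv" already present; 3 new (q, v, m)
  "qmqpvm" → prefix "q" already present; 5 new (m, q, p, v, m)
  "qvmv" → prefix "q" already present; 3 new (v, m, v)
  "qppv" → prefix "qp" already present; 2 new (p, v)
  "qpvqvqqmm" → prefix "qpvqvq" already present; 3 new (q, m, m)
  "qmqpvmq" → prefix "qmqpvm" already present; 1 new (q)
  "qmqpvmpq" → prefix "qmqpvm" already present; 2 new (p, q)
  "qm" → prefix "qm" already present; 0 new (none)
  "qmvq" → prefix "qm" already present; 2 new (v, q)
  "qvpmv" → prefix "qv" already present; 3 new (p, m, v)
  "qvmvqmqqqm" → prefix "qvmv" already present; 6 new (q, m, q, q, q, m)
  "qvpqpvvq" → prefix "qvp" already present; 5 new (q, p, v, v, q)
  "qmvqqqmvq" → prefix "qmvq" already present; 5 new (q, q, m, v, q)
  "qmqpvmv" → prefix "qmqpvm" already present; 1 new (v)
Total nodes = 8 + 3 + 5 + 3 + 2 + 3 + 1 + 2 + 0 + 2 + 3 + 6 + 5 + 5 + 1 = 49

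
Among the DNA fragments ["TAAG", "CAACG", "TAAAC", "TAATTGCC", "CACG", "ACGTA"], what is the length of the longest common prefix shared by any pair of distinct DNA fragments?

3

Look for the deepest trie node that still has at least two words in its subtree.
e.g. "TAAAC" and "TAAG" share the prefix "TAA" of length 3; no pair shares a longer one.
Longest shared-prefix length: 3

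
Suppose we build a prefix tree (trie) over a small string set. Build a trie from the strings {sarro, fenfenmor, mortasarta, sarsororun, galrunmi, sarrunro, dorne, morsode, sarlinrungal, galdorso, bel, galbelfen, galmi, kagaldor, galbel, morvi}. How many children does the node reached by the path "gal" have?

The children of the "gal" node are the distinct next characters among strings starting with "gal".
Characters that immediately follow "gal" among the stored strings: {b, d, m, r}.
That node has 4 child edges.

4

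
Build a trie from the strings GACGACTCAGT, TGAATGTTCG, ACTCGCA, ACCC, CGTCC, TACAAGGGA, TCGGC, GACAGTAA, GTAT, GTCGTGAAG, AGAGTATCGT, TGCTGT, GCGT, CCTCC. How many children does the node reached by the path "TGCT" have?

1

Follow the path "TGCT" to its node, then look at its outgoing edges.
Characters that immediately follow "TGCT" among the stored strings: {G}.
That node has 1 child edge.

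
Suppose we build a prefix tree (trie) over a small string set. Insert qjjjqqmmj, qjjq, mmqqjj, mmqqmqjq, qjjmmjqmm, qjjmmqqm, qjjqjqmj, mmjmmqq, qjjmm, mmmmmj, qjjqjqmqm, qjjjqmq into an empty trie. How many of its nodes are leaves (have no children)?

Leaves are exactly the stored words that no other stored word extends.
Those words: "mmjmmqq", "mmmmmj", "mmqqjj", "mmqqmqjq", "qjjjqmq", "qjjjqqmmj", "qjjmmjqmm", "qjjmmqqm", "qjjqjqmj", "qjjqjqmqm"
Leaf count: 10

10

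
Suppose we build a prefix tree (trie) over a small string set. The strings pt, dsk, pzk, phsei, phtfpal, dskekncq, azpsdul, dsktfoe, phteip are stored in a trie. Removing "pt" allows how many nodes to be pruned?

A node on "pt"'s path can go only if nothing else ends at it or branches off below it.
The suffix "t" (1 node) is used only by "pt"; the node for "p" still has the child "z", so pruning stops there.
Nodes removed: 1

1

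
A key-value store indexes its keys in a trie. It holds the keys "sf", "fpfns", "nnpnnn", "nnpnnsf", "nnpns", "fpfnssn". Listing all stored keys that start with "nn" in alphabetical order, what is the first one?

Filter for "nn…" and sort: "nnpnnn", "nnpnnsf", "nnpns"
The 1st is nnpnnn.

nnpnnn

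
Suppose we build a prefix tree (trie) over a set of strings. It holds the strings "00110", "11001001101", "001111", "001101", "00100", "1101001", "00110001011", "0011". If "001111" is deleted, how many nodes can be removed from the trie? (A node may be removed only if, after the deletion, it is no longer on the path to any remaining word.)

After clearing the end-marker at "001111", prune upward until reaching a node still needed by another word.
The suffix "11" (2 nodes) is used only by "001111"; the node for "0011" still has the child "0", so pruning stops there.
Nodes removed: 2

2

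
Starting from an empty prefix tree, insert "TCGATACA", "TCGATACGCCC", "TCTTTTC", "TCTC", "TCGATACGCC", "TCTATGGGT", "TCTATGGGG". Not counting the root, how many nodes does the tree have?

25

Trace insertions, counting only characters that open a new branch:
  "TCGATACA" → 8 new (T, C, G, A, T, A, C, A)
  "TCGATACGCCC" → prefix "TCGATAC" already present; 4 new (G, C, C, C)
  "TCTTTTC" → prefix "TC" already present; 5 new (T, T, T, T, C)
  "TCTC" → prefix "TCT" already present; 1 new (C)
  "TCGATACGCC" → prefix "TCGATACGCC" already present; 0 new (none)
  "TCTATGGGT" → prefix "TCT" already present; 6 new (A, T, G, G, G, T)
  "TCTATGGGG" → prefix "TCTATGGG" already present; 1 new (G)
Total nodes = 8 + 4 + 5 + 1 + 0 + 6 + 1 = 25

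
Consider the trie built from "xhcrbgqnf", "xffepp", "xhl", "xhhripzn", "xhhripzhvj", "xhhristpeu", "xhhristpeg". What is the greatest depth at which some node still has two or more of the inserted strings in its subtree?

Equivalently: take the maximum, over all pairs, of their longest common prefix length.
"xhhristpeg" and "xhhristpeu" agree on "xhhristpe" (9 characters) before diverging; nothing deeper is shared.
Longest shared-prefix length: 9

9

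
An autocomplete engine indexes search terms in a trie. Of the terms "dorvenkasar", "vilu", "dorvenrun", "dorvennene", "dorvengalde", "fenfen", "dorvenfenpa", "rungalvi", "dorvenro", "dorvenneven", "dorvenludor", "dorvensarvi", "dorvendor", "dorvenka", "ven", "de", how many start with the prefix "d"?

12

Filter for entries beginning with "d":
Matches: "de", "dorvendor", "dorvenfenpa", "dorvengalde", "dorvenka", "dorvenkasar", "dorvenludor", "dorvennene", "dorvenneven", "dorvenro", "dorvenrun", "dorvensarvi"
Count: 12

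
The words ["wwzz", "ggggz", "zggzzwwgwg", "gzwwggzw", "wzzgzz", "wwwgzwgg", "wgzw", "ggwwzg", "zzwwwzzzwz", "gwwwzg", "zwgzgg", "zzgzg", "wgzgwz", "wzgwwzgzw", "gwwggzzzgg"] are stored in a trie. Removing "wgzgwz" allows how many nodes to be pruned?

3

After clearing the end-marker at "wgzgwz", prune upward until reaching a node still needed by another word.
The suffix "gwz" (3 nodes) is used only by "wgzgwz"; the node for "wgz" still has the child "w", so pruning stops there.
Nodes removed: 3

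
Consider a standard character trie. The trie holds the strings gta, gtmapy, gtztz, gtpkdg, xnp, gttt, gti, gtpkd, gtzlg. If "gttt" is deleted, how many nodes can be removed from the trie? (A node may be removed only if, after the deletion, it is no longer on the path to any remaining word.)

2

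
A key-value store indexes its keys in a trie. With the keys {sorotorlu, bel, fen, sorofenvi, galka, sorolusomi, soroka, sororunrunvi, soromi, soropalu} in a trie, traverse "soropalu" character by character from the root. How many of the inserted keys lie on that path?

1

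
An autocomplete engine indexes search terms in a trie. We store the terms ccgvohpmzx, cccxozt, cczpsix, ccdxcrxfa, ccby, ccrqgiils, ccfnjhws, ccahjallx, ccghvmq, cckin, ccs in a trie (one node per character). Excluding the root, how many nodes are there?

57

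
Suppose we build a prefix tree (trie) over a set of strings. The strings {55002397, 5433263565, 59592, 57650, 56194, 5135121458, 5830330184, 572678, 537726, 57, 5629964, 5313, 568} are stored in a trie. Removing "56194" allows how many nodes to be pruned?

3

A node on "56194"'s path can go only if nothing else ends at it or branches off below it.
The suffix "194" (3 nodes) is used only by "56194"; the node for "56" still has the child "2", so pruning stops there.
Nodes removed: 3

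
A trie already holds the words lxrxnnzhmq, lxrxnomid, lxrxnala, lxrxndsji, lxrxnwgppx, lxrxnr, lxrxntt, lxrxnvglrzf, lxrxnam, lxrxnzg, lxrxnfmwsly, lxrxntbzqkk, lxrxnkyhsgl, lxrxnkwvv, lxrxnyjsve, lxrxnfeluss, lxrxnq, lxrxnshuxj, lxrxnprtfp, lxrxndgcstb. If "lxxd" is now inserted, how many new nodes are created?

The longest prefix of "lxxd" already in the trie is "lx" (length 2).
So 4 − 2 = 2 new nodes.

2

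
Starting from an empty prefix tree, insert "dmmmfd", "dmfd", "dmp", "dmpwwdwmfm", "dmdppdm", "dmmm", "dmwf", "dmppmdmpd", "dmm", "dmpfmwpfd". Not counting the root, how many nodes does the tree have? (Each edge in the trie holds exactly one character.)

For each word, the new-node count is its length minus the longest prefix already in the trie:
  "dmmmfd" → 6 new (d, m, m, m, f, d)
  "dmfd" → prefix "dm" already present; 2 new (f, d)
  "dmp" → prefix "dm" already present; 1 new (p)
  "dmpwwdwmfm" → prefix "dmp" already present; 7 new (w, w, d, w, m, f, m)
  "dmdppdm" → prefix "dm" already present; 5 new (d, p, p, d, m)
  "dmmm" → prefix "dmmm" already present; 0 new (none)
  "dmwf" → prefix "dm" already present; 2 new (w, f)
  "dmppmdmpd" → prefix "dmp" already present; 6 new (p, m, d, m, p, d)
  "dmm" → prefix "dmm" already present; 0 new (none)
  "dmpfmwpfd" → prefix "dmp" already present; 6 new (f, m, w, p, f, d)
Total nodes = 6 + 2 + 1 + 7 + 5 + 0 + 2 + 6 + 0 + 6 = 35

35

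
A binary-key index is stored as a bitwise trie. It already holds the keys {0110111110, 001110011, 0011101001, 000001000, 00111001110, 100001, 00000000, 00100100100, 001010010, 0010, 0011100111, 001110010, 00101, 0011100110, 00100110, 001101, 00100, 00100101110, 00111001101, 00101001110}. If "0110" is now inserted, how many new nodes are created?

"0110" is already a full path in the trie; only an end-marker is added.
No new nodes are needed: 0.

0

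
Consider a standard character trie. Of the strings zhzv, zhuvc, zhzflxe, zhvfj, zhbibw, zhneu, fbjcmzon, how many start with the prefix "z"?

Walk to "z"; the words in its subtree are exactly those with that prefix.
Matches: "zhbibw", "zhneu", "zhuvc", "zhvfj", "zhzflxe", "zhzv"
Count: 6

6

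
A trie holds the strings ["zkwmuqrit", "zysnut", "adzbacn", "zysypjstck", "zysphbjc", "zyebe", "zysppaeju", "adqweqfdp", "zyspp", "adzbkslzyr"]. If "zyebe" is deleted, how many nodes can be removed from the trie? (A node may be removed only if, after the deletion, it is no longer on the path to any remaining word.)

A node on "zyebe"'s path can go only if nothing else ends at it or branches off below it.
The suffix "ebe" (3 nodes) is used only by "zyebe"; the node for "zy" still has the child "s", so pruning stops there.
Nodes removed: 3

3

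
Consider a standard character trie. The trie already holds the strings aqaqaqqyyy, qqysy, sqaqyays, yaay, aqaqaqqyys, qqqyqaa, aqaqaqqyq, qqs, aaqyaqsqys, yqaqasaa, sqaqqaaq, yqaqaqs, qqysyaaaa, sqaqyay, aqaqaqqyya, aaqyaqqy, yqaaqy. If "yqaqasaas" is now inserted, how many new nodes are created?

Walking "yqaqasaas" from the root, the first 8 characters ("yqaqasaa") follow existing edges; "s" is the first miss.
Each of the 1 remaining characters creates one node.

1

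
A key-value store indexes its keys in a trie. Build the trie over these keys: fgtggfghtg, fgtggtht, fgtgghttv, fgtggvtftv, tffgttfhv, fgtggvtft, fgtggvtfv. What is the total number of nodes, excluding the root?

32

Insert word by word; a character creates a node only if that edge doesn't already exist:
  "fgtggfghtg" → 10 new (f, g, t, g, g, f, g, h, t, g)
  "fgtggtht" → prefix "fgtgg" already present; 3 new (t, h, t)
  "fgtgghttv" → prefix "fgtgg" already present; 4 new (h, t, t, v)
  "fgtggvtftv" → prefix "fgtgg" already present; 5 new (v, t, f, t, v)
  "tffgttfhv" → 9 new (t, f, f, g, t, t, f, h, v)
  "fgtggvtft" → prefix "fgtggvtft" already present; 0 new (none)
  "fgtggvtfv" → prefix "fgtggvtf" already present; 1 new (v)
Total nodes = 10 + 3 + 4 + 5 + 9 + 0 + 1 = 32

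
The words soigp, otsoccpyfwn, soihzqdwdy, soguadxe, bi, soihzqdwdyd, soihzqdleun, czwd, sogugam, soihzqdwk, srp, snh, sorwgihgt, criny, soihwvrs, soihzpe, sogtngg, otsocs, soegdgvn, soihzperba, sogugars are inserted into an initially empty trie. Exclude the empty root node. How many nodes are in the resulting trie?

81

For each word, the new-node count is its length minus the longest prefix already in the trie:
  "soigp" → 5 new (s, o, i, g, p)
  "otsoccpyfwn" → 11 new (o, t, s, o, c, c, p, y, f, w, n)
  "soihzqdwdy" → prefix "soi" already present; 7 new (h, z, q, d, w, d, y)
  "soguadxe" → prefix "so" already present; 6 new (g, u, a, d, x, e)
  "bi" → 2 new (b, i)
  "soihzqdwdyd" → prefix "soihzqdwdy" already present; 1 new (d)
  "soihzqdleun" → prefix "soihzqd" already present; 4 new (l, e, u, n)
  "czwd" → 4 new (c, z, w, d)
  "sogugam" → prefix "sogu" already present; 3 new (g, a, m)
  "soihzqdwk" → prefix "soihzqdw" already present; 1 new (k)
  "srp" → prefix "s" already present; 2 new (r, p)
  "snh" → prefix "s" already present; 2 new (n, h)
  "sorwgihgt" → prefix "so" already present; 7 new (r, w, g, i, h, g, t)
  "criny" → prefix "c" already present; 4 new (r, i, n, y)
  "soihwvrs" → prefix "soih" already present; 4 new (w, v, r, s)
  "soihzpe" → prefix "soihz" already present; 2 new (p, e)
  "sogtngg" → prefix "sog" already present; 4 new (t, n, g, g)
  "otsocs" → prefix "otsoc" already present; 1 new (s)
  "soegdgvn" → prefix "so" already present; 6 new (e, g, d, g, v, n)
  "soihzperba" → prefix "soihzpe" already present; 3 new (r, b, a)
  "sogugars" → prefix "soguga" already present; 2 new (r, s)
Total nodes = 5 + 11 + 7 + 6 + 2 + 1 + 4 + 4 + 3 + 1 + 2 + 2 + 7 + 4 + 4 + 2 + 4 + 1 + 6 + 3 + 2 = 81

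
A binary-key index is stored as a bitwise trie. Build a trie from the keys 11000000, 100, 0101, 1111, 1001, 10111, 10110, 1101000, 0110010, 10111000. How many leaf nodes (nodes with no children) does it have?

8

A leaf is a node with no children — equivalently, the end of a word that is not a proper prefix of any other stored word.
Those words: "0101", "0110010", "1001", "10110", "10111000", "11000000", "1101000", "1111"
Leaf count: 8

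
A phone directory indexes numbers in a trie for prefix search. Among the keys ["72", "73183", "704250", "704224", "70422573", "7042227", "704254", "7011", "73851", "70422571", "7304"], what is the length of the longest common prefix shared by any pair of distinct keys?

The deepest shared node is where two words last agree before diverging.
"70422571" and "70422573" agree on "7042257" (7 characters) before diverging; nothing deeper is shared.
Longest shared-prefix length: 7

7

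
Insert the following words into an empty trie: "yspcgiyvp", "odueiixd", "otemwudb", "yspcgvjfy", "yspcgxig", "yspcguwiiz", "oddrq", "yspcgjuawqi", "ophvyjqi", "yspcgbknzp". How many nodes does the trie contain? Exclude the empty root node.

57

Insert word by word; a character creates a node only if that edge doesn't already exist:
  "yspcgiyvp" → 9 new (y, s, p, c, g, i, y, v, p)
  "odueiixd" → 8 new (o, d, u, e, i, i, x, d)
  "otemwudb" → prefix "o" already present; 7 new (t, e, m, w, u, d, b)
  "yspcgvjfy" → prefix "yspcg" already present; 4 new (v, j, f, y)
  "yspcgxig" → prefix "yspcg" already present; 3 new (x, i, g)
  "yspcguwiiz" → prefix "yspcg" already present; 5 new (u, w, i, i, z)
  "oddrq" → prefix "od" already present; 3 new (d, r, q)
  "yspcgjuawqi" → prefix "yspcg" already present; 6 new (j, u, a, w, q, i)
  "ophvyjqi" → prefix "o" already present; 7 new (p, h, v, y, j, q, i)
  "yspcgbknzp" → prefix "yspcg" already present; 5 new (b, k, n, z, p)
Total nodes = 9 + 8 + 7 + 4 + 3 + 5 + 3 + 6 + 7 + 5 = 57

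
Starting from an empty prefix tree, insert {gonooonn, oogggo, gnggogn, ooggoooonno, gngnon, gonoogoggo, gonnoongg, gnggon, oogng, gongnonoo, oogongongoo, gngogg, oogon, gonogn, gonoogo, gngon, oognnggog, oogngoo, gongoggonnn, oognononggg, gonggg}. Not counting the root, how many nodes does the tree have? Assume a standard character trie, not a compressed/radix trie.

87

Insert word by word; a character creates a node only if that edge doesn't already exist:
  "gonooonn" → 8 new (g, o, n, o, o, o, n, n)
  "oogggo" → 6 new (o, o, g, g, g, o)
  "gnggogn" → prefix "g" already present; 6 new (n, g, g, o, g, n)
  "ooggoooonno" → prefix "oogg" already present; 7 new (o, o, o, o, n, n, o)
  "gngnon" → prefix "gng" already present; 3 new (n, o, n)
  "gonoogoggo" → prefix "gonoo" already present; 5 new (g, o, g, g, o)
  "gonnoongg" → prefix "gon" already present; 6 new (n, o, o, n, g, g)
  "gnggon" → prefix "gnggo" already present; 1 new (n)
  "oogng" → prefix "oog" already present; 2 new (n, g)
  "gongnonoo" → prefix "gon" already present; 6 new (g, n, o, n, o, o)
  "oogongongoo" → prefix "oog" already present; 8 new (o, n, g, o, n, g, o, o)
  "gngogg" → prefix "gng" already present; 3 new (o, g, g)
  "oogon" → prefix "oogon" already present; 0 new (none)
  "gonogn" → prefix "gono" already present; 2 new (g, n)
  "gonoogo" → prefix "gonoogo" already present; 0 new (none)
  "gngon" → prefix "gngo" already present; 1 new (n)
  "oognnggog" → prefix "oogn" already present; 5 new (n, g, g, o, g)
  "oogngoo" → prefix "oogng" already present; 2 new (o, o)
  "gongoggonnn" → prefix "gong" already present; 7 new (o, g, g, o, n, n, n)
  "oognononggg" → prefix "oogn" already present; 7 new (o, n, o, n, g, g, g)
  "gonggg" → prefix "gong" already present; 2 new (g, g)
Total nodes = 8 + 6 + 6 + 7 + 3 + 5 + 6 + 1 + 2 + 6 + 8 + 3 + 0 + 2 + 0 + 1 + 5 + 2 + 7 + 7 + 2 = 87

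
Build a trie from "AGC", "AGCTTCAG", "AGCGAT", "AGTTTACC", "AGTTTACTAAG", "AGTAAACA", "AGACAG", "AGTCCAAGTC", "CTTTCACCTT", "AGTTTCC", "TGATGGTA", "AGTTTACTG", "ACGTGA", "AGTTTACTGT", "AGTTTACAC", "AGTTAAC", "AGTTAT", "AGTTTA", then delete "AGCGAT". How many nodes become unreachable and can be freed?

3

After clearing the end-marker at "AGCGAT", prune upward until reaching a node still needed by another word.
The suffix "GAT" (3 nodes) is used only by "AGCGAT"; the node for "AGC" still has the child "T", so pruning stops there.
Nodes removed: 3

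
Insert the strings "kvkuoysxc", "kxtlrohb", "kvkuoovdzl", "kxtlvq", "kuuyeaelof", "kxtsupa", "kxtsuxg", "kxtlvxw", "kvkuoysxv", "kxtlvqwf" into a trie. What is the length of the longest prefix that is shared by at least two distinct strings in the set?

Look for the deepest trie node that still has at least two words in its subtree.
e.g. "kvkuoysxc" and "kvkuoysxv" share the prefix "kvkuoysx" of length 8; no pair shares a longer one.
Longest shared-prefix length: 8

8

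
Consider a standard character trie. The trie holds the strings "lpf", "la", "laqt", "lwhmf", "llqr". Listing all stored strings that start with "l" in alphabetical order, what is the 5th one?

Filter for "l…" and sort: "la", "laqt", "llqr", "lpf", "lwhmf"
The 5th is lwhmf.

lwhmf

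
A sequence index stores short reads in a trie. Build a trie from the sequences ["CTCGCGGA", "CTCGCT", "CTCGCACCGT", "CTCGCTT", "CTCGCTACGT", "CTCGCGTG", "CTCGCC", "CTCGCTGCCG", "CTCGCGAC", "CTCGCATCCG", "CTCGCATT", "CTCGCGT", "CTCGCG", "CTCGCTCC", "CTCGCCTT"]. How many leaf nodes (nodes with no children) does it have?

11

Leaves are exactly the stored words that no other stored word extends.
Those words: "CTCGCACCGT", "CTCGCATCCG", "CTCGCATT", "CTCGCCTT", "CTCGCGAC", "CTCGCGGA", "CTCGCGTG", "CTCGCTACGT", "CTCGCTCC", "CTCGCTGCCG", "CTCGCTT"
Leaf count: 11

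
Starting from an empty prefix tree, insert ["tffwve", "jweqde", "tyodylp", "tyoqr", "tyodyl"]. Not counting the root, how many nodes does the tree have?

Trie structure (* marks end of a word):
(root)
├─ j
│  └─ w
│     └─ e
│        └─ q
│           └─ d
│              └─ e *
└─ t
   ├─ f
   │  └─ f
   │     └─ w
   │        └─ v
   │           └─ e *
   └─ y
      └─ o
         ├─ d
         │  └─ y
         │     └─ l *
         │        └─ p *
         └─ q
            └─ r *
Counting every labelled node above: 20.

20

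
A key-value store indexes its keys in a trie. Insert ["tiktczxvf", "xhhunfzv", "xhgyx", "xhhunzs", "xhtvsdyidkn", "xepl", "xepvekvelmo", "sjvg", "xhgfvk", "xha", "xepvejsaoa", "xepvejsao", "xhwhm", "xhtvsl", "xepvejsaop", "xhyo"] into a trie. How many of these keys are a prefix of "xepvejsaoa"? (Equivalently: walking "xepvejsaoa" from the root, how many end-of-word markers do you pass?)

Check each prefix of "xepvejsaoa" against the stored set — each match is an end-marker on the path.
Prefixes of the query that are stored words: "xepvejsao", "xepvejsaoa"
Count: 2

2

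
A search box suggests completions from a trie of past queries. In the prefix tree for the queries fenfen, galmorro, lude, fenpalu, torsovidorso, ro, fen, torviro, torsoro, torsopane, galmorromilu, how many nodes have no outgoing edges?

A leaf is a node with no children — equivalently, the end of a word that is not a proper prefix of any other stored word.
Those words: "fenfen", "fenpalu", "galmorromilu", "lude", "ro", "torsopane", "torsoro", "torsovidorso", "torviro"
Leaf count: 9

9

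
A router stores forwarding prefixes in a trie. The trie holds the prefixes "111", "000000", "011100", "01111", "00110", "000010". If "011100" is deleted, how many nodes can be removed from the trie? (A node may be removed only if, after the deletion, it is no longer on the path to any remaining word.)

2

After clearing the end-marker at "011100", prune upward until reaching a node still needed by another word.
The suffix "00" (2 nodes) is used only by "011100"; the node for "0111" still has the child "1", so pruning stops there.
Nodes removed: 2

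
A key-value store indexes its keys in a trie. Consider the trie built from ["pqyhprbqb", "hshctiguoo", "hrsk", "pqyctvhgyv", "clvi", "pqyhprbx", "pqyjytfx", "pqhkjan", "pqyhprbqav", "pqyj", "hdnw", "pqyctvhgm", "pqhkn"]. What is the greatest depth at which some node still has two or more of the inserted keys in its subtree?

Look for the deepest trie node that still has at least two words in its subtree.
"pqyctvhgm" and "pqyctvhgyv" agree on "pqyctvhg" (8 characters) before diverging; nothing deeper is shared.
Longest shared-prefix length: 8

8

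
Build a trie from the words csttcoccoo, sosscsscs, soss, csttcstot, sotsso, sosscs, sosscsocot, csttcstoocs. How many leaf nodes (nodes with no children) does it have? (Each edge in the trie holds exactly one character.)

A leaf is a node with no children — equivalently, the end of a word that is not a proper prefix of any other stored word.
Those words: "csttcoccoo", "csttcstoocs", "csttcstot", "sosscsocot", "sosscsscs", "sotsso"
Leaf count: 6

6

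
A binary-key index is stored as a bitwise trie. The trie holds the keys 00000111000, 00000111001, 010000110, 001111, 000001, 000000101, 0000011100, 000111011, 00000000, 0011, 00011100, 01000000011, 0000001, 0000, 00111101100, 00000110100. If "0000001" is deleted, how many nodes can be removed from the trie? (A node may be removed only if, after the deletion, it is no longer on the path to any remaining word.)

Walk "0000001" from the leaf back toward the root, removing each node that no remaining word uses.
Every node on "0000001" is still needed (e.g. by "000000101"), so nothing is freed.
Nodes removed: 0

0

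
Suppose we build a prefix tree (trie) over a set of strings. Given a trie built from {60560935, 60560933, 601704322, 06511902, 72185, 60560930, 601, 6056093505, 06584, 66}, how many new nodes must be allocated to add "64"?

1

Walking "64" from the root, the first 1 characters ("6") follow existing edges; "4" is the first miss.
New nodes needed: |"64"| − 1 = 2 − 1 = 1.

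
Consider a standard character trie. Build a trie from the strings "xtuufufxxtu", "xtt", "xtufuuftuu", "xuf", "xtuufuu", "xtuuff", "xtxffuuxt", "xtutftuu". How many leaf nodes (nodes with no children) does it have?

8

Leaves are exactly the stored words that no other stored word extends.
Those words: "xtt", "xtufuuftuu", "xtutftuu", "xtuuff", "xtuufufxxtu", "xtuufuu", "xtxffuuxt", "xuf"
Leaf count: 8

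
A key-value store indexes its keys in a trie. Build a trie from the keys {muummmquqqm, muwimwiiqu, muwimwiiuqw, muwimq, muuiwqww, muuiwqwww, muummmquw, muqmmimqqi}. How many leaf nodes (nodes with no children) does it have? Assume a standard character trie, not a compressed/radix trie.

7

Leaves are exactly the stored words that no other stored word extends.
Those words: "muqmmimqqi", "muuiwqwww", "muummmquqqm", "muummmquw", "muwimq", "muwimwiiqu", "muwimwiiuqw"
Leaf count: 7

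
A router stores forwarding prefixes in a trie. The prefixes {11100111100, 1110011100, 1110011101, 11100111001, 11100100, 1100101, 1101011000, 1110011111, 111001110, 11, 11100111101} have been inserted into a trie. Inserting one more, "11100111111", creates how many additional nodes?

1

The longest prefix of "11100111111" already in the trie is "1110011111" (length 10).
New nodes needed: |"11100111111"| − 10 = 11 − 10 = 1.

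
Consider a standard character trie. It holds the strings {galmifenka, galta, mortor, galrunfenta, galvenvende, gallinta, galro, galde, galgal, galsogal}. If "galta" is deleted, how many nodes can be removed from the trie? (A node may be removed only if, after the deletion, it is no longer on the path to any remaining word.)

Walk "galta" from the leaf back toward the root, removing each node that no remaining word uses.
The suffix "ta" (2 nodes) is used only by "galta"; the node for "gal" still has the child "m", so pruning stops there.
Nodes removed: 2

2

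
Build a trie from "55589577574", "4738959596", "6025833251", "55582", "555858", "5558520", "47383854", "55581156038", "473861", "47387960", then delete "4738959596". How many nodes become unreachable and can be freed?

6

Walk "4738959596" from the leaf back toward the root, removing each node that no remaining word uses.
The suffix "959596" (6 nodes) is used only by "4738959596"; the node for "4738" still has the child "3", so pruning stops there.
Nodes removed: 6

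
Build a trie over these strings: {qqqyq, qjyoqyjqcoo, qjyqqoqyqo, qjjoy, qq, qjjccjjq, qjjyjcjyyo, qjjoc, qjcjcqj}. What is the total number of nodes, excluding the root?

43

Trace insertions, counting only characters that open a new branch:
  "qqqyq" → 5 new (q, q, q, y, q)
  "qjyoqyjqcoo" → prefix "q" already present; 10 new (j, y, o, q, y, j, q, c, o, o)
  "qjyqqoqyqo" → prefix "qjy" already present; 7 new (q, q, o, q, y, q, o)
  "qjjoy" → prefix "qj" already present; 3 new (j, o, y)
  "qq" → prefix "qq" already present; 0 new (none)
  "qjjccjjq" → prefix "qjj" already present; 5 new (c, c, j, j, q)
  "qjjyjcjyyo" → prefix "qjj" already present; 7 new (y, j, c, j, y, y, o)
  "qjjoc" → prefix "qjjo" already present; 1 new (c)
  "qjcjcqj" → prefix "qj" already present; 5 new (c, j, c, q, j)
Total nodes = 5 + 10 + 7 + 3 + 0 + 5 + 7 + 1 + 5 = 43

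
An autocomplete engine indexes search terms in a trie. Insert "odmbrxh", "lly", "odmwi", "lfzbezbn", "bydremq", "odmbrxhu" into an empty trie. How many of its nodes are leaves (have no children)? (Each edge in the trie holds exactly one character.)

5

Leaves are exactly the stored words that no other stored word extends.
Those words: "bydremq", "lfzbezbn", "lly", "odmbrxhu", "odmwi"
Leaf count: 5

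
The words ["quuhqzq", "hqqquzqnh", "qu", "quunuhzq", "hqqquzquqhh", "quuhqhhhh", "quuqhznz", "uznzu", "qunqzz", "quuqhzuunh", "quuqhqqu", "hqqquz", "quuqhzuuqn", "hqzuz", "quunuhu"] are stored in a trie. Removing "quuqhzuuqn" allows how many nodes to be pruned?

2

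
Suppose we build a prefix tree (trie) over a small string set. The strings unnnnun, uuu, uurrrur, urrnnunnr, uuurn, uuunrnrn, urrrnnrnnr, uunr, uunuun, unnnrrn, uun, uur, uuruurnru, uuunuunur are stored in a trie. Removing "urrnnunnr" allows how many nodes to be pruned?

After clearing the end-marker at "urrnnunnr", prune upward until reaching a node still needed by another word.
The suffix "nnunnr" (6 nodes) is used only by "urrnnunnr"; the node for "urr" still has the child "r", so pruning stops there.
Nodes removed: 6

6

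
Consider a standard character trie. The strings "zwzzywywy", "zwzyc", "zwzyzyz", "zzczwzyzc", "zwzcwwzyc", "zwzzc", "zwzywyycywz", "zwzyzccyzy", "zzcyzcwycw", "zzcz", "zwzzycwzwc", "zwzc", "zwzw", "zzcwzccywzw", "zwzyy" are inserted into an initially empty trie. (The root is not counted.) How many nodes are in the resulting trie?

63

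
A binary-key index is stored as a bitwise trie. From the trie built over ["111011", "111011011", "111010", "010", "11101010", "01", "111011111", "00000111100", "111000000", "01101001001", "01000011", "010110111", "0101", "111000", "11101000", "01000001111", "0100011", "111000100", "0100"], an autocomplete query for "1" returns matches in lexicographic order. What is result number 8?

111011011

Filter for "1…" and sort: "111000", "111000000", "111000100", "111010", "11101000", "11101010", "111011", "111011011", "111011111"
Position 8: 111011011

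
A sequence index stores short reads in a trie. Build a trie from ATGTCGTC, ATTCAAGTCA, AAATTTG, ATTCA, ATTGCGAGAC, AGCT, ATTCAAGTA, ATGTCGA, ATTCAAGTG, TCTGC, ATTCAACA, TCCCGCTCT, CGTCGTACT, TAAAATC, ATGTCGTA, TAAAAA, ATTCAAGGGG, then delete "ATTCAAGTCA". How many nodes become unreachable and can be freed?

2

A node on "ATTCAAGTCA"'s path can go only if nothing else ends at it or branches off below it.
The suffix "CA" (2 nodes) is used only by "ATTCAAGTCA"; the node for "ATTCAAGT" still has the child "A", so pruning stops there.
Nodes removed: 2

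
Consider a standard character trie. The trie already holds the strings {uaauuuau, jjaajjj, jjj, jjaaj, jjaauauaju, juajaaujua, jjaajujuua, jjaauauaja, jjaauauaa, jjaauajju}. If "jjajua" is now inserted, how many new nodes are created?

3

Walking "jjajua" from the root, the first 3 characters ("jja") follow existing edges; "j" is the first miss.
New nodes needed: |"jjajua"| − 3 = 6 − 3 = 3.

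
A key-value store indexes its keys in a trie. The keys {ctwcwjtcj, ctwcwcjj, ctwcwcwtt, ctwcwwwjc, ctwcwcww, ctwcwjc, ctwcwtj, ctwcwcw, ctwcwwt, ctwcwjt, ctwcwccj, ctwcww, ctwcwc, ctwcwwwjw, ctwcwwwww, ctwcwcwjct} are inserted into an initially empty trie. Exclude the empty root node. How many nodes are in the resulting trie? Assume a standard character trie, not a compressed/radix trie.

32

Trie structure (* marks end of a word):
(root)
└─ c
   └─ t
      └─ w
         └─ c
            └─ w
               ├─ c *
               │  ├─ c
               │  │  └─ j *
               │  ├─ j
               │  │  └─ j *
               │  └─ w *
               │     ├─ j
               │     │  └─ c
               │     │     └─ t *
               │     ├─ t
               │     │  └─ t *
               │     └─ w *
               ├─ j
               │  ├─ c *
               │  └─ t *
               │     └─ c
               │        └─ j *
               ├─ t
               │  └─ j *
               └─ w *
                  ├─ t *
                  └─ w
                     ├─ j
                     │  ├─ c *
                     │  └─ w *
                     └─ w
                        └─ w *
Counting every labelled node above: 32.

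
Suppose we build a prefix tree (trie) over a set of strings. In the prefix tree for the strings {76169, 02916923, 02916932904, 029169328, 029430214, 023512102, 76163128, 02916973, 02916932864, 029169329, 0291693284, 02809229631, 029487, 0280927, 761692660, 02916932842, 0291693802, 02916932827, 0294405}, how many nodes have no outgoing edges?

Leaves are exactly the stored words that no other stored word extends.
Those words: "023512102", "02809229631", "0280927", "02916923", "02916932827", "02916932842", "02916932864", "02916932904", "0291693802", "02916973", "029430214", "0294405", "029487", "76163128", "761692660"
Leaf count: 15

15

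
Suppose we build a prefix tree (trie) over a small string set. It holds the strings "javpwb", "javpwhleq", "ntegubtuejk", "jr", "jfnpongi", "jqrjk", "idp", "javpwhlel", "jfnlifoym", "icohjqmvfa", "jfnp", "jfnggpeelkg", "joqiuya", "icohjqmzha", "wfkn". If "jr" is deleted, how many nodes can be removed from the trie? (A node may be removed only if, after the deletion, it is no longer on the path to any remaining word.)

A node on "jr"'s path can go only if nothing else ends at it or branches off below it.
The suffix "r" (1 node) is used only by "jr"; the node for "j" still has the child "a", so pruning stops there.
Nodes removed: 1

1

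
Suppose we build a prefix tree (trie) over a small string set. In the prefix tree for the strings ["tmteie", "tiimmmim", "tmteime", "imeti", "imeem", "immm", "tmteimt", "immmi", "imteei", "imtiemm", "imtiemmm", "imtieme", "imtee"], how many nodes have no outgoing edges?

A leaf is a node with no children — equivalently, the end of a word that is not a proper prefix of any other stored word.
Those words: "imeem", "imeti", "immmi", "imteei", "imtieme", "imtiemmm", "tiimmmim", "tmteie", "tmteime", "tmteimt"
Leaf count: 10

10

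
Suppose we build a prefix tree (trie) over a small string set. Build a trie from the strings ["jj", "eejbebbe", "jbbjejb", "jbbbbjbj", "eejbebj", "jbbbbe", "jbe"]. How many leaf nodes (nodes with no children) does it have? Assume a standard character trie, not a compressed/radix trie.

Leaves are exactly the stored words that no other stored word extends.
Those words: "eejbebbe", "eejbebj", "jbbbbe", "jbbbbjbj", "jbbjejb", "jbe", "jj"
Leaf count: 7

7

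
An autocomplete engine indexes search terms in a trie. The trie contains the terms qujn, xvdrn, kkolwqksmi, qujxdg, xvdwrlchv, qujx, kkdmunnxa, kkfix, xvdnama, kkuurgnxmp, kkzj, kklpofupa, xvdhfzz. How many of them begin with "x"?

Walk to "x"; the words in its subtree are exactly those with that prefix.
Matches: "xvdhfzz", "xvdnama", "xvdrn", "xvdwrlchv"
Count: 4

4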